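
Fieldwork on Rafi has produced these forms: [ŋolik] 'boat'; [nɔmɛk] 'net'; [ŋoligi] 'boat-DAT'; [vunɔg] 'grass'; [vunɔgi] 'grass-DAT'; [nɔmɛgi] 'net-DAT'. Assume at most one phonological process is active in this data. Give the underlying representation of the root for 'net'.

The stem for 'net' ends in [k] in [nɔmɛk] but [g] in [nɔmɛgi].
The stem 'grass' ([vunɔg], [vunɔgi]) shows [g] unchanged in both environments, so [g] cannot be basic with [k] derived in isolation.
Therefore /k/ is basic and [g] is derived by intervocalic voicing (voiceless stops become voiced between vowels).
So 'net' = /nɔmɛk/.

/nɔmɛk/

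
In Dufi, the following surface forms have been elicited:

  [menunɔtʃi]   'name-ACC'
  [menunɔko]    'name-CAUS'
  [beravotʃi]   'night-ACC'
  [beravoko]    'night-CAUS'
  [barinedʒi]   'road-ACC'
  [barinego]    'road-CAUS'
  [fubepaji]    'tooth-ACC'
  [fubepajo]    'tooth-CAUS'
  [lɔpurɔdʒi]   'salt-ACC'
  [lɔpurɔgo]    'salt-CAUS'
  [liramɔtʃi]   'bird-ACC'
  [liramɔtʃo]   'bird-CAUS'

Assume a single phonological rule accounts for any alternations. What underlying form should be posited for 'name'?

/menunɔk/

In [menunɔtʃi] and [menunɔko] the final segment of 'name' alternates: [tʃ] ~ [k].
Compare 'bird', with invariant [tʃ] in [liramɔtʃi] and [liramɔtʃo]: an analysis with underlying /tʃ/ and a rule producing [k] before the CAUS suffix would wrongly predict alternation here too.
The alternation reflects palatalization before a front vowel: /k/ and /g/ become palato-alveolar [tʃ] and [dʒ] before a front vowel. /k/ is underlying.
So 'name' = /menunɔk/.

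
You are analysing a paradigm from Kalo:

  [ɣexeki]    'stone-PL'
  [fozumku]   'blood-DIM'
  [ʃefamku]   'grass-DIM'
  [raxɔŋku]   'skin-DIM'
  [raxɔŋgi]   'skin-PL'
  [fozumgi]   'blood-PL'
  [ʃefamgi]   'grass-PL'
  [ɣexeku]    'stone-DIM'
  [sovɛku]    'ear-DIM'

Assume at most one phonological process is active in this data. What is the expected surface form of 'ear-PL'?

The PL morpheme has two allomorphs, [-gi] and [-ki].
The DIM suffix, which begins with [k], is invariant after every stem; so [k] is not altered by any rule here.
The PL suffix is therefore /-gi/ underlyingly, with post-vocalic devoicing: voiced stops become voiceless after a vowel.
After 'ear', which ends in a vowel, the suffix surfaces as [-ki], giving [sovɛki].

[sovɛki]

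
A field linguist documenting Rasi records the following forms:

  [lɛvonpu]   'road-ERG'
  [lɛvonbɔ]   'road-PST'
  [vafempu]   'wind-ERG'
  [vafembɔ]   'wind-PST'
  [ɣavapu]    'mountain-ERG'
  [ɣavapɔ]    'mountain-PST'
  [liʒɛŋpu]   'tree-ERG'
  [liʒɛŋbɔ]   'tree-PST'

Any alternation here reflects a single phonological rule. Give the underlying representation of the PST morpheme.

The PST suffix surfaces as [-bɔ] and [-pɔ], depending on the final segment of the stem.
The ERG suffix, which begins with [p], is invariant after every stem; so [p] is not altered by any rule here.
So the underlying form is /-bɔ/, and voiced stops become voiceless after a vowel.

/-bɔ/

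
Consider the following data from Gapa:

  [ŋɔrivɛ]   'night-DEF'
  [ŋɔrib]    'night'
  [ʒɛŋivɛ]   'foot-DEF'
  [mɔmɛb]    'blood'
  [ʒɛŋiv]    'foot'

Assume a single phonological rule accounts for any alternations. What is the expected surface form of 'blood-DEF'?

[mɔmɛvɛ]

The root 'night' surfaces as [ŋɔrib] and [ŋɔrivɛ], with a stem-final [b] ~ [v] alternation.
But 'foot' keeps [v] in both environments ([ʒɛŋiv], [ʒɛŋivɛ]), so there is no rule changing /v/ to [b] in isolation.
Therefore /b/ is basic and [v] is derived by intervocalic spirantization (voiced stops become fricatives between vowels).
From [mɔmɛb] the stem 'blood' is /mɔmɛb/; between vowels this yields [mɔmɛvɛ].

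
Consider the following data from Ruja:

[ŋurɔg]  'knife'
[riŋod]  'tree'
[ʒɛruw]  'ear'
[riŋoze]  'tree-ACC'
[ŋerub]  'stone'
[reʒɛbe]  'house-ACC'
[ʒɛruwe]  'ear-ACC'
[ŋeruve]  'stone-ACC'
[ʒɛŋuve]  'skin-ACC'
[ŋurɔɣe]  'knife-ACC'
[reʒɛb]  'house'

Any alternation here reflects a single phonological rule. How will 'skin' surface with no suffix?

[ʒɛŋub]

The root 'stone' surfaces as [ŋeruve] and [ŋerub], with a stem-final [v] ~ [b] alternation.
But 'house' keeps [b] in both environments ([reʒɛbe], [reʒɛb]), so there is no rule changing /b/ to [v] before the ACC suffix.
Therefore /v/ is basic and [b] is derived by word-final hardening (voiced fricatives become stops word-finally).
The one attested form of 'skin', [ʒɛŋuve], shows underlying /ʒɛŋuv/. Applying the same rule word-finally gives [ʒɛŋub].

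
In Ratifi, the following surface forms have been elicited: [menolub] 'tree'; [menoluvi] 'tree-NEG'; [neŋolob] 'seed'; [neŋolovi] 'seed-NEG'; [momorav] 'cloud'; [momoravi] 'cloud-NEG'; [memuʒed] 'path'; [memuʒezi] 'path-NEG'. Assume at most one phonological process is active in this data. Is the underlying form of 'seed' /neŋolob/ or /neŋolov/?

The root 'seed' surfaces as [neŋolob] and [neŋolovi], with a stem-final [b] ~ [v] alternation.
The stem 'cloud' ([momorav], [momoravi]) shows [v] unchanged in both environments, so [v] cannot be basic with [b] derived in isolation.
Therefore /b/ is basic and [v] is derived by intervocalic spirantization (voiced stops become fricatives between vowels).

/neŋolob/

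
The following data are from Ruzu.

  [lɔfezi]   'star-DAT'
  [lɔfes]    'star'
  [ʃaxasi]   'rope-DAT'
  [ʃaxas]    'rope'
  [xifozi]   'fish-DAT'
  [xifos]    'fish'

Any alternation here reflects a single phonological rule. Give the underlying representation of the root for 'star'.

/lɔfez/

The root 'star' surfaces as [lɔfezi] and [lɔfes], with a stem-final [z] ~ [s] alternation.
If /s/ were underlying and a rule turned it into [z] before the DAT suffix, 'rope' would also alternate; but it has [s] in both [ʃaxasi] and [ʃaxas].
The alternation reflects word-final obstruent devoicing: voiced obstruents become voiceless word-finally. /z/ is underlying.
The underlying form of 'star' is therefore /lɔfez/.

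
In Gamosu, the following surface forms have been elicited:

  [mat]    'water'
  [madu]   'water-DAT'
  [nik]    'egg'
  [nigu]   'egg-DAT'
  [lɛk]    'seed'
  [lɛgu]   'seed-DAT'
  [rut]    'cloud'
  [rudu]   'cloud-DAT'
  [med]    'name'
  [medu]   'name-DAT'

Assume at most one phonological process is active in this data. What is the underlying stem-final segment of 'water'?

The stem for 'water' ends in [t] in [mat] but [d] in [madu].
If /d/ were underlying and a rule turned it into [t] in isolation, 'name' would also alternate; but it has [d] in both [med] and [medu].
So /t/ is underlying, and a rule of intervocalic voicing — voiceless stops become voiced between vowels — gives [d].

/t/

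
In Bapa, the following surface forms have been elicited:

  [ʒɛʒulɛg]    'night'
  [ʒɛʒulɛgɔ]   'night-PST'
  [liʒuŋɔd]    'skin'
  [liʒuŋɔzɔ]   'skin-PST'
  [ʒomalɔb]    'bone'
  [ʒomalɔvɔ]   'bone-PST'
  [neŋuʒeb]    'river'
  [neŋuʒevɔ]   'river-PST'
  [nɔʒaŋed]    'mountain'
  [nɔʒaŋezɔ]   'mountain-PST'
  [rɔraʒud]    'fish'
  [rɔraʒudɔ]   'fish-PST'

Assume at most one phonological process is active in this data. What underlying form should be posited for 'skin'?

/liʒuŋɔz/

'skin' shows [d] ~ [z] at the end of the stem ([liʒuŋɔd] vs [liʒuŋɔzɔ]).
But 'fish' keeps [d] in both environments ([rɔraʒud], [rɔraʒudɔ]), so there is no rule changing /d/ to [z] before the PST suffix.
Therefore /z/ is basic and [d] is derived by word-final hardening (voiced fricatives become stops word-finally).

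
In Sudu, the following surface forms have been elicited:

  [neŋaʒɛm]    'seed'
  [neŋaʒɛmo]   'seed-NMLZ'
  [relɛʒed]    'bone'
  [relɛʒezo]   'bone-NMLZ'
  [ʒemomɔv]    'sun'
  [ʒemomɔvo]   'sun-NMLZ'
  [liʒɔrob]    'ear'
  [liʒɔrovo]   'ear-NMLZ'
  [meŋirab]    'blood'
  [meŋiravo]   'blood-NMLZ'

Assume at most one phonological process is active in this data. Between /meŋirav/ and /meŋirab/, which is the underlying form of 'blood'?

The stem for 'blood' ends in [b] in [meŋirab] but [v] in [meŋiravo].
Compare 'sun', with invariant [v] in [ʒemomɔv] and [ʒemomɔvo]: an analysis with underlying /v/ and a rule producing [b] in isolation would wrongly predict alternation here too.
So /b/ is underlying, and a rule of intervocalic spirantization — voiced stops become fricatives between vowels — gives [v].

/meŋirab/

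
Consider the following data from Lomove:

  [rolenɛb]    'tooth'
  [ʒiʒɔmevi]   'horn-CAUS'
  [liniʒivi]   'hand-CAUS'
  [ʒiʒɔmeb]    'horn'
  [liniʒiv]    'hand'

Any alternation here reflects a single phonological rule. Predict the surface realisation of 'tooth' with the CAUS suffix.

The stem for 'horn' ends in [b] in [ʒiʒɔmeb] but [v] in [ʒiʒɔmevi].
If /v/ were underlying and a rule turned it into [b] in isolation, 'hand' would also alternate; but it has [v] in both [liniʒiv] and [liniʒivi].
The underlying segment must be /b/; voiced stops become fricatives between vowels, yielding [v] there.
From [rolenɛb] the stem 'tooth' is /rolenɛb/; between vowels this yields [rolenɛvi].

[rolenɛvi]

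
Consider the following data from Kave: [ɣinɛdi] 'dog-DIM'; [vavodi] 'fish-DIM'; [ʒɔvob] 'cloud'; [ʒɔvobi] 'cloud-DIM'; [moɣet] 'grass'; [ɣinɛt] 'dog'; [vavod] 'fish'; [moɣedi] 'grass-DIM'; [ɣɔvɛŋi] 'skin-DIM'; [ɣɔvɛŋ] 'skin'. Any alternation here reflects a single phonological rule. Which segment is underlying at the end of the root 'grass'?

In [moɣedi] and [moɣet] the final segment of 'grass' alternates: [d] ~ [t].
The stem 'fish' ([vavodi], [vavod]) shows [d] unchanged in both environments, so [d] cannot be basic with [t] derived in isolation.
Therefore /t/ is basic and [d] is derived by intervocalic voicing (voiceless stops become voiced between vowels).

/t/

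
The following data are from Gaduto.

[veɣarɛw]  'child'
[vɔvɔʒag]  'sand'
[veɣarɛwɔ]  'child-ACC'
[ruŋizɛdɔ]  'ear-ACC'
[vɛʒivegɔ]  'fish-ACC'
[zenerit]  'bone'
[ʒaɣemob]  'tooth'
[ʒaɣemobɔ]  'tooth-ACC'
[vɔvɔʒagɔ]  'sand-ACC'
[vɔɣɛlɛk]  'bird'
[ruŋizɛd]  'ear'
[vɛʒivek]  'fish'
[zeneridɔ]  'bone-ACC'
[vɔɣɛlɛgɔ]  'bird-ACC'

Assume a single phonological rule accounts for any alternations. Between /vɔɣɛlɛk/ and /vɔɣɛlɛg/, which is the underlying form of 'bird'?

/vɔɣɛlɛk/

'bird' shows [k] ~ [g] at the end of the stem ([vɔɣɛlɛk] vs [vɔɣɛlɛgɔ]).
But 'sand' keeps [g] in both environments ([vɔvɔʒag], [vɔvɔʒagɔ]), so there is no rule changing /g/ to [k] in isolation.
So /k/ is underlying, and a rule of intervocalic voicing — voiceless stops become voiced between vowels — gives [g].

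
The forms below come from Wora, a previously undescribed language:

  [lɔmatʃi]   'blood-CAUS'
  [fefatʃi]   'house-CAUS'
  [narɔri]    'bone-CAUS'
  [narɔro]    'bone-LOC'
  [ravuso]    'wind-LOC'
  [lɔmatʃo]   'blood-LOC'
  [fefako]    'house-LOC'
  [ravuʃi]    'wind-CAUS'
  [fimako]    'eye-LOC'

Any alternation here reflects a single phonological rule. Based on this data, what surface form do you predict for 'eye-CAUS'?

'house' shows [tʃ] ~ [k] at the end of the stem ([fefatʃi] vs [fefako]).
The stem 'blood' ([lɔmatʃi], [lɔmatʃo]) shows [tʃ] unchanged in both environments, so [tʃ] cannot be basic with [k] derived before the LOC suffix.
So /k/ is underlying, and a rule of palatalization before a front vowel — /k/ and /s/ become palato-alveolar [tʃ] and [ʃ] before a front vowel — gives [tʃ].
From [fimako] the stem 'eye' is /fimak/; before a front vowel this yields [fimatʃi].

[fimatʃi]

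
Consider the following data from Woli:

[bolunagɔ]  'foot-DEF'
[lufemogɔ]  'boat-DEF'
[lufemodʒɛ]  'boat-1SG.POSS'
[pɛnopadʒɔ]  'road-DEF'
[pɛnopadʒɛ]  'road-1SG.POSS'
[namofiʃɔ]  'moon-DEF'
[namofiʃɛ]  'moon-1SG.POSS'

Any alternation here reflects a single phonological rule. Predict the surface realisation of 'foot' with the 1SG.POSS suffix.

[bolunadʒɛ]

In [lufemogɔ] and [lufemodʒɛ] the final segment of 'boat' alternates: [g] ~ [dʒ].
The stem 'road' ([pɛnopadʒɔ], [pɛnopadʒɛ]) shows [dʒ] unchanged in both environments, so [dʒ] cannot be basic with [g] derived before the DEF suffix.
So /g/ is underlying, and a rule of palatalization before a front vowel — /g/ becomes palato-alveolar [dʒ] before a front vowel — gives [dʒ].
From [bolunagɔ] the stem 'foot' is /bolunag/; before a front vowel this yields [bolunadʒɛ].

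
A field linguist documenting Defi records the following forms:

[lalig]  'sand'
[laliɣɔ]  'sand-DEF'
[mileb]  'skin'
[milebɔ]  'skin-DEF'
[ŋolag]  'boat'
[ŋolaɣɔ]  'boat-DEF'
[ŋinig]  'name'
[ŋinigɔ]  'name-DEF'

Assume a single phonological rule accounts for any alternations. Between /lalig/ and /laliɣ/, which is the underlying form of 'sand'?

/laliɣ/

'sand' shows [g] ~ [ɣ] at the end of the stem ([lalig] vs [laliɣɔ]).
Compare 'name', with invariant [g] in [ŋinig] and [ŋinigɔ]: an analysis with underlying /g/ and a rule producing [ɣ] before the DEF suffix would wrongly predict alternation here too.
The alternation reflects word-final hardening: voiced fricatives become stops word-finally. /ɣ/ is underlying.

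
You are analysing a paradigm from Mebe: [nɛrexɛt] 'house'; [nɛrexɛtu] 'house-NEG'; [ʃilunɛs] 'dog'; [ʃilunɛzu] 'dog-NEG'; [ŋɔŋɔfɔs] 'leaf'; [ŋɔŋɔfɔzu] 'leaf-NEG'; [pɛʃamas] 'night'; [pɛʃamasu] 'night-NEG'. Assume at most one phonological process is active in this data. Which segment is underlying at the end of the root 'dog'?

In [ʃilunɛs] and [ʃilunɛzu] the final segment of 'dog' alternates: [s] ~ [z].
But 'night' keeps [s] in both environments ([pɛʃamas], [pɛʃamasu]), so there is no rule changing /s/ to [z] before the NEG suffix.
The alternation reflects word-final obstruent devoicing: voiced obstruents become voiceless word-finally. /z/ is underlying.

/z/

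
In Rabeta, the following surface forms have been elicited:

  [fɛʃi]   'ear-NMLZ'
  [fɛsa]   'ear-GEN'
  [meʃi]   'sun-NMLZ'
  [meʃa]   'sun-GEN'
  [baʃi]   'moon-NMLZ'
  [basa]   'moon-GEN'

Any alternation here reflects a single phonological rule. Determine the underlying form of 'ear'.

/fɛs/

'ear' shows [ʃ] ~ [s] at the end of the stem ([fɛʃi] vs [fɛsa]).
Compare 'sun', with invariant [ʃ] in [meʃi] and [meʃa]: an analysis with underlying /ʃ/ and a rule producing [s] before the GEN suffix would wrongly predict alternation here too.
Therefore /s/ is basic and [ʃ] is derived by palatalization before a front vowel (/s/ becomes palato-alveolar [ʃ] before a front vowel).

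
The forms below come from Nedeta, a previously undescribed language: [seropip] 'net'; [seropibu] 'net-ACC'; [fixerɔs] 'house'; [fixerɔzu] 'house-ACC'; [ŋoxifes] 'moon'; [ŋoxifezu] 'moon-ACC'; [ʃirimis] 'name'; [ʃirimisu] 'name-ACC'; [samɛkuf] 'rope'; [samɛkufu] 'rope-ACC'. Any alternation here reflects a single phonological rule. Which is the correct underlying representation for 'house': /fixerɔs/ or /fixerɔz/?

/fixerɔz/

'house' shows [s] ~ [z] at the end of the stem ([fixerɔs] vs [fixerɔzu]).
But 'name' keeps [s] in both environments ([ʃirimis], [ʃirimisu]), so there is no rule changing /s/ to [z] before the ACC suffix.
Therefore /z/ is basic and [s] is derived by word-final obstruent devoicing (voiced obstruents become voiceless word-finally).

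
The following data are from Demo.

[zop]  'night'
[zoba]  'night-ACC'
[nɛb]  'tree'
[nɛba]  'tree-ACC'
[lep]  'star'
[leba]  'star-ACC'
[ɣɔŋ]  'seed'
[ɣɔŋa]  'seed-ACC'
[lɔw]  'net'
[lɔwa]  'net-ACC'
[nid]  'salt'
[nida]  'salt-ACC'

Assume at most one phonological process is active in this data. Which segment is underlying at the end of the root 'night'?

In [zop] and [zoba] the final segment of 'night' alternates: [p] ~ [b].
But 'tree' keeps [b] in both environments ([nɛb], [nɛba]), so there is no rule changing /b/ to [p] in isolation.
The alternation reflects intervocalic voicing: voiceless stops become voiced between vowels. /p/ is underlying.

/p/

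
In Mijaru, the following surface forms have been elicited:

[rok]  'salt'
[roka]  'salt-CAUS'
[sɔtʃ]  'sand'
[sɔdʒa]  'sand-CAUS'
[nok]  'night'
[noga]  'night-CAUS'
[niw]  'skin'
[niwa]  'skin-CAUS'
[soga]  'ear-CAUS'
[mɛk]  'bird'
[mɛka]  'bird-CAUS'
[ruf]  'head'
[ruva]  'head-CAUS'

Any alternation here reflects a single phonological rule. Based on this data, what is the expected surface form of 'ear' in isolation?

[sok]

The stem for 'night' ends in [k] in [nok] but [g] in [noga].
But 'salt' keeps [k] in both environments ([rok], [roka]), so there is no rule changing /k/ to [g] before the CAUS suffix.
The underlying segment must be /g/; voiced obstruents become voiceless word-finally, yielding [k] there.
The one attested form of 'ear', [soga], shows underlying /sog/. Applying the same rule word-finally gives [sok].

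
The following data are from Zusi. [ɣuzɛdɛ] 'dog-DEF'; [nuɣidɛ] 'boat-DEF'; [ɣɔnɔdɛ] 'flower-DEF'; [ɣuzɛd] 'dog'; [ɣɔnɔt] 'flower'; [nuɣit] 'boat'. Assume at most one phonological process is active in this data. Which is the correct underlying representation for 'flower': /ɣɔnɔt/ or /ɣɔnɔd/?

/ɣɔnɔt/

The stem for 'flower' ends in [d] in [ɣɔnɔdɛ] but [t] in [ɣɔnɔt].
Compare 'dog', with invariant [d] in [ɣuzɛdɛ] and [ɣuzɛd]: an analysis with underlying /d/ and a rule producing [t] in isolation would wrongly predict alternation here too.
The underlying segment must be /t/; voiceless stops become voiced between vowels, yielding [d] there.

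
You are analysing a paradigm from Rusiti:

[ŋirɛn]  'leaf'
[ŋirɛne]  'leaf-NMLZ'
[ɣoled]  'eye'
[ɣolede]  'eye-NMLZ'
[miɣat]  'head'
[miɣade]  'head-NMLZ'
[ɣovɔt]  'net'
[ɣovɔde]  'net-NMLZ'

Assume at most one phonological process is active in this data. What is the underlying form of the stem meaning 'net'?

The stem for 'net' ends in [t] in [ɣovɔt] but [d] in [ɣovɔde].
But 'eye' keeps [d] in both environments ([ɣoled], [ɣolede]), so there is no rule changing /d/ to [t] in isolation.
The alternation reflects intervocalic voicing: voiceless stops become voiced between vowels. /t/ is underlying.

/ɣovɔt/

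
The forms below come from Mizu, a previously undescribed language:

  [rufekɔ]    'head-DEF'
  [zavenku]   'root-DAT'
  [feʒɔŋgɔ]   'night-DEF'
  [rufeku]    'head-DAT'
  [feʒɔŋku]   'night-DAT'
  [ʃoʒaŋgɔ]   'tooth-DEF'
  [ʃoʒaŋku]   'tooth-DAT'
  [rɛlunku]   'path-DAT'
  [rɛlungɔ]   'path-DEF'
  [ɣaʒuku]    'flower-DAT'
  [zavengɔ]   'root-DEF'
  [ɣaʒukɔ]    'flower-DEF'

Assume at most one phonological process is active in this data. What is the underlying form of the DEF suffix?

The DEF suffix surfaces as [-gɔ] and [-kɔ], depending on the final segment of the stem.
By contrast the DAT suffix keeps its initial [k] throughout — that segment must be underlying.
So the underlying form is /-gɔ/, and voiced stops become voiceless after a vowel.

/-gɔ/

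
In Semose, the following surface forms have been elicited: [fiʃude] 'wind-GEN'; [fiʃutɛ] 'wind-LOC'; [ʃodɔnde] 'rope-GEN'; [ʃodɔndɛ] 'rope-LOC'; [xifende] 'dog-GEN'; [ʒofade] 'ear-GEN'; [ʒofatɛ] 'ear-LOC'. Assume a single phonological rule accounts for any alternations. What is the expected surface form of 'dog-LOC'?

[xifendɛ]

The LOC suffix surfaces as [-dɛ] and [-tɛ], depending on the final segment of the stem.
By contrast the GEN suffix keeps its initial [d] throughout — that segment must be underlying.
The LOC suffix is therefore /-tɛ/ underlyingly, with post-nasal voicing: voiceless stops become voiced after a nasal.
After 'dog', which ends in a nasal, the suffix surfaces as [-dɛ], giving [xifendɛ].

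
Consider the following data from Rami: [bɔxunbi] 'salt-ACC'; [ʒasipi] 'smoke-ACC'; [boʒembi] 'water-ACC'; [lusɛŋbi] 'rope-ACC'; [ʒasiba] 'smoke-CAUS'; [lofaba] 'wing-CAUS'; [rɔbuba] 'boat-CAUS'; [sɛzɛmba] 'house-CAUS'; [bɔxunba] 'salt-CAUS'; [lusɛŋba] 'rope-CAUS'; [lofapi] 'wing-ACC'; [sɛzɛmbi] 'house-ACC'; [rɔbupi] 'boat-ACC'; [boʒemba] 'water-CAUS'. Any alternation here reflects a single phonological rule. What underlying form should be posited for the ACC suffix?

The ACC morpheme has two allomorphs, [-bi] and [-pi].
The CAUS suffix, which begins with [b], is invariant after every stem; so [b] is not altered by any rule here.
So the underlying form is /-pi/, and voiceless stops become voiced after a nasal.

/-pi/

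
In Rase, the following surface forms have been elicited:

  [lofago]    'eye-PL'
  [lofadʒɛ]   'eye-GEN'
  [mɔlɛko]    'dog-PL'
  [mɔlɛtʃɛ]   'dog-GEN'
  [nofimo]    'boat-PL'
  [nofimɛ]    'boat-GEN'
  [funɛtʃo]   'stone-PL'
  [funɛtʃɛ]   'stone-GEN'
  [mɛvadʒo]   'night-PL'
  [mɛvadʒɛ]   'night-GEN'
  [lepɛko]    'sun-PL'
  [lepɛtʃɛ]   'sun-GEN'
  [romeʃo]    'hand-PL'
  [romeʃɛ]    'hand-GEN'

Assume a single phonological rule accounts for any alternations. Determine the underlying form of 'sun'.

/lepɛk/

In [lepɛko] and [lepɛtʃɛ] the final segment of 'sun' alternates: [k] ~ [tʃ].
The stem 'stone' ([funɛtʃo], [funɛtʃɛ]) shows [tʃ] unchanged in both environments, so [tʃ] cannot be basic with [k] derived before the PL suffix.
The alternation reflects palatalization before a front vowel: /k/ and /g/ become palato-alveolar [tʃ] and [dʒ] before a front vowel. /k/ is underlying.
Hence 'sun' is /lepɛk/ underlyingly.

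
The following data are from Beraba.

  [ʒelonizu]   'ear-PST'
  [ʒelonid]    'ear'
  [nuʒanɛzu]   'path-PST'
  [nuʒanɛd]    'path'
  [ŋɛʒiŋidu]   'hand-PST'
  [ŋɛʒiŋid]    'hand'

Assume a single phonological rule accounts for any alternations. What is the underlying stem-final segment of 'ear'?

/z/

The root 'ear' surfaces as [ʒelonizu] and [ʒelonid], with a stem-final [z] ~ [d] alternation.
The stem 'hand' ([ŋɛʒiŋidu], [ŋɛʒiŋid]) shows [d] unchanged in both environments, so [d] cannot be basic with [z] derived before the PST suffix.
So /z/ is underlying, and a rule of word-final hardening — voiced fricatives become stops word-finally — gives [d].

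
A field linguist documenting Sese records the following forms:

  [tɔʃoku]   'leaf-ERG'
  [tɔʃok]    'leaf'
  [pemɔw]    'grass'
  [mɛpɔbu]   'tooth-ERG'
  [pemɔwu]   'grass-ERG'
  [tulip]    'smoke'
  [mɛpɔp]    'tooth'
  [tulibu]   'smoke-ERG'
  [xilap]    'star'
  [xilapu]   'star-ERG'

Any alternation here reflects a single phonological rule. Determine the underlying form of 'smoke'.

The root 'smoke' surfaces as [tulibu] and [tulip], with a stem-final [b] ~ [p] alternation.
But 'star' keeps [p] in both environments ([xilapu], [xilap]), so there is no rule changing /p/ to [b] before the ERG suffix.
So /b/ is underlying, and a rule of word-final obstruent devoicing — voiced obstruents become voiceless word-finally — gives [p].

/tulib/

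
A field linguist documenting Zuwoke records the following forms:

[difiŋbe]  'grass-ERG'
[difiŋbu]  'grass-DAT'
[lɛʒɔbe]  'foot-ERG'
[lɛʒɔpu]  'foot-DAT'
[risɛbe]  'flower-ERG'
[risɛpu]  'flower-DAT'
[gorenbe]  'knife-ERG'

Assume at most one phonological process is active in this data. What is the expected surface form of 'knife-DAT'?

The DAT suffix surfaces as [-bu] and [-pu], depending on the final segment of the stem.
The ERG suffix, which begins with [b], is invariant after every stem; so [b] is not altered by any rule here.
The DAT suffix is therefore /-pu/ underlyingly, with post-nasal voicing: voiceless stops become voiced after a nasal.
After 'knife', which ends in a nasal, the suffix surfaces as [-bu], giving [gorenbu].

[gorenbu]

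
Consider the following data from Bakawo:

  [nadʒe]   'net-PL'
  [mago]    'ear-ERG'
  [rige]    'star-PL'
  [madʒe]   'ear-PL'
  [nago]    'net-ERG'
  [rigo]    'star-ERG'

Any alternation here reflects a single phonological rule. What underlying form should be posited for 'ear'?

The root 'ear' surfaces as [madʒe] and [mago], with a stem-final [dʒ] ~ [g] alternation.
But 'star' keeps [g] in both environments ([rige], [rigo]), so there is no rule changing /g/ to [dʒ] before the PL suffix.
The alternation reflects depalatalization: palato-alveolar /dʒ/ becomes [g] when no front vowel follows. /dʒ/ is underlying.
The underlying form of 'ear' is therefore /madʒ/.

/madʒ/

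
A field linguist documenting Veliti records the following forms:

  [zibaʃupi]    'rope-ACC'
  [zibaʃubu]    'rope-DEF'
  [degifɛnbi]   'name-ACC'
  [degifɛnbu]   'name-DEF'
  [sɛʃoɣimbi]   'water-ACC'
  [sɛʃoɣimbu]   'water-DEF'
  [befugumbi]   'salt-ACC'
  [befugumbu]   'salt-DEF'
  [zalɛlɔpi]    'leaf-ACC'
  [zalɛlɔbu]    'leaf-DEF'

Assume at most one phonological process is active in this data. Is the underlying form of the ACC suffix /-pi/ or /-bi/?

/-pi/

The ACC suffix surfaces as [-bi] and [-pi], depending on the final segment of the stem.
By contrast the DEF suffix keeps its initial [b] throughout — that segment must be underlying.
The ACC suffix is therefore /-pi/ underlyingly, with post-nasal voicing: voiceless stops become voiced after a nasal.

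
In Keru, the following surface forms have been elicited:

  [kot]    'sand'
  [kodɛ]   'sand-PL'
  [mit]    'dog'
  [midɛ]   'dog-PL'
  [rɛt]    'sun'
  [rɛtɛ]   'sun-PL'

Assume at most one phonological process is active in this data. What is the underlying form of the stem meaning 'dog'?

The stem for 'dog' ends in [t] in [mit] but [d] in [midɛ].
The stem 'sun' ([rɛt], [rɛtɛ]) shows [t] unchanged in both environments, so [t] cannot be basic with [d] derived before the PL suffix.
The alternation reflects word-final obstruent devoicing: voiced obstruents become voiceless word-finally. /d/ is underlying.

/mid/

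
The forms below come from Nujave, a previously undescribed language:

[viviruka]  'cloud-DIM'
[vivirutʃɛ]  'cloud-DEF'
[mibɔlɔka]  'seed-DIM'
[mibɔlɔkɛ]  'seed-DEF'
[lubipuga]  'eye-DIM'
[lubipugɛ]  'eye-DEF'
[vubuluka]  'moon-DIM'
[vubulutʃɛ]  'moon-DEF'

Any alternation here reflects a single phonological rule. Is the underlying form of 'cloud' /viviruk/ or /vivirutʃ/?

/vivirutʃ/

In [viviruka] and [vivirutʃɛ] the final segment of 'cloud' alternates: [k] ~ [tʃ].
But 'seed' keeps [k] in both environments ([mibɔlɔka], [mibɔlɔkɛ]), so there is no rule changing /k/ to [tʃ] before the DEF suffix.
Therefore /tʃ/ is basic and [k] is derived by depalatalization (palato-alveolar /tʃ/ becomes [k] when no front vowel follows).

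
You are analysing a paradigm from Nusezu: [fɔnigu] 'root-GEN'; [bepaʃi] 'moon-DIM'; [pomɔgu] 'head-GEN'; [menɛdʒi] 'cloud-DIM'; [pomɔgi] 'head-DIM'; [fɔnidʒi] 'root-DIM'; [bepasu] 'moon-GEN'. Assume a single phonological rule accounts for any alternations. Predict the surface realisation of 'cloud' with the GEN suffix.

[menɛgu]

The root 'root' surfaces as [fɔnidʒi] and [fɔnigu], with a stem-final [dʒ] ~ [g] alternation.
But 'head' keeps [g] in both environments ([pomɔgi], [pomɔgu]), so there is no rule changing /g/ to [dʒ] before the DIM suffix.
Therefore /dʒ/ is basic and [g] is derived by depalatalization (palato-alveolar /dʒ/ and /ʃ/ become [g] and [s] when no front vowel follows).
The one attested form of 'cloud', [menɛdʒi], shows underlying /menɛdʒ/. Applying the same rule when no front vowel follows gives [menɛgu].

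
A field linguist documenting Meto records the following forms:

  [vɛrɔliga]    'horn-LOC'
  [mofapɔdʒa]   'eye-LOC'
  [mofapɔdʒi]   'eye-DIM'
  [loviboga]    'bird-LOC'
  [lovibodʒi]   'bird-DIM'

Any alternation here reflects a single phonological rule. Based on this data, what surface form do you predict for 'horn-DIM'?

'bird' shows [g] ~ [dʒ] at the end of the stem ([loviboga] vs [lovibodʒi]).
Compare 'eye', with invariant [dʒ] in [mofapɔdʒa] and [mofapɔdʒi]: an analysis with underlying /dʒ/ and a rule producing [g] before the LOC suffix would wrongly predict alternation here too.
So /g/ is underlying, and a rule of palatalization before a front vowel — /g/ becomes palato-alveolar [dʒ] before a front vowel — gives [dʒ].
From [vɛrɔliga] the stem 'horn' is /vɛrɔlig/; before a front vowel this yields [vɛrɔlidʒi].

[vɛrɔlidʒi]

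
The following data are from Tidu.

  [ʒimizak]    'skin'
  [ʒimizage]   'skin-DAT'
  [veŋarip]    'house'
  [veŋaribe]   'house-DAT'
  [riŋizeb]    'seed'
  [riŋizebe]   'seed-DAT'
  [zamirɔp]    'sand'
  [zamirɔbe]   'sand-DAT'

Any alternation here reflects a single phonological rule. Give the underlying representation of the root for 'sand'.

In [zamirɔp] and [zamirɔbe] the final segment of 'sand' alternates: [p] ~ [b].
Compare 'seed', with invariant [b] in [riŋizeb] and [riŋizebe]: an analysis with underlying /b/ and a rule producing [p] in isolation would wrongly predict alternation here too.
The alternation reflects intervocalic voicing: voiceless stops become voiced between vowels. /p/ is underlying.

/zamirɔp/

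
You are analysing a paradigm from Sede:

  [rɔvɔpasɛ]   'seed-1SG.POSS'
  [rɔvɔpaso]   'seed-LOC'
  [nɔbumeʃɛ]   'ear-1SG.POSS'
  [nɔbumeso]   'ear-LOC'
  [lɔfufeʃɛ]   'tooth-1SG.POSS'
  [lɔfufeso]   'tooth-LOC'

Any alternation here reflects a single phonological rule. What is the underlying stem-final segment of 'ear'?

/ʃ/

The root 'ear' surfaces as [nɔbumeʃɛ] and [nɔbumeso], with a stem-final [ʃ] ~ [s] alternation.
If /s/ were underlying and a rule turned it into [ʃ] before the 1SG.POSS suffix, 'seed' would also alternate; but it has [s] in both [rɔvɔpasɛ] and [rɔvɔpaso].
Therefore /ʃ/ is basic and [s] is derived by depalatalization (palato-alveolar /ʃ/ becomes [s] when no front vowel follows).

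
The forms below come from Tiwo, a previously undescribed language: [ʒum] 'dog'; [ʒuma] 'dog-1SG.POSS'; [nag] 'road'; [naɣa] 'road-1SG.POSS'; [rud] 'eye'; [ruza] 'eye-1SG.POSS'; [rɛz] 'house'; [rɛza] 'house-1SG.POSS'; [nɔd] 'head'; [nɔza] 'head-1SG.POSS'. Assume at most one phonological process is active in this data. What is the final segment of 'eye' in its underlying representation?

/d/

In [rud] and [ruza] the final segment of 'eye' alternates: [d] ~ [z].
The stem 'house' ([rɛz], [rɛza]) shows [z] unchanged in both environments, so [z] cannot be basic with [d] derived in isolation.
Therefore /d/ is basic and [z] is derived by intervocalic spirantization (voiced stops become fricatives between vowels).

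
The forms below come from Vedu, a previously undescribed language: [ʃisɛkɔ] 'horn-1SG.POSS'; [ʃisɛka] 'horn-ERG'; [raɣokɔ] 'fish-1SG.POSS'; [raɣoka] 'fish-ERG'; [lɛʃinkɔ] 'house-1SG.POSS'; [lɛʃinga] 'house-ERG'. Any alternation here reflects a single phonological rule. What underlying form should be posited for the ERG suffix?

The ERG morpheme has two allomorphs, [-ga] and [-ka].
The 1SG.POSS suffix, which begins with [k], is invariant after every stem; so [k] is not altered by any rule here.
So the underlying form is /-ga/, and voiced stops become voiceless after a vowel.

/-ga/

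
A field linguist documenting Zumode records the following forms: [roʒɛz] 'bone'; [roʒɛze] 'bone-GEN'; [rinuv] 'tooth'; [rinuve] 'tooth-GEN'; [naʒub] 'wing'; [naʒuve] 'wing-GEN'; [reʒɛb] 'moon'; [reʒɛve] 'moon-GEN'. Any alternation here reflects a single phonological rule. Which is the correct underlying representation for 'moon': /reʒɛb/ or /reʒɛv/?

'moon' shows [b] ~ [v] at the end of the stem ([reʒɛb] vs [reʒɛve]).
The stem 'tooth' ([rinuv], [rinuve]) shows [v] unchanged in both environments, so [v] cannot be basic with [b] derived in isolation.
The alternation reflects intervocalic spirantization: voiced stops become fricatives between vowels. /b/ is underlying.

/reʒɛb/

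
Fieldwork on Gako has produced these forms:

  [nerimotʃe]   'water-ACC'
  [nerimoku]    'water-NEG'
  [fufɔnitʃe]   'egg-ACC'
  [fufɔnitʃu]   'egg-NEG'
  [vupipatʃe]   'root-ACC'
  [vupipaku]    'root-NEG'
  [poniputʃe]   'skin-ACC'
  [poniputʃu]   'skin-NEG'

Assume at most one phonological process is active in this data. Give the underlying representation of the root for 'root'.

/vupipak/

The root 'root' surfaces as [vupipatʃe] and [vupipaku], with a stem-final [tʃ] ~ [k] alternation.
But 'egg' keeps [tʃ] in both environments ([fufɔnitʃe], [fufɔnitʃu]), so there is no rule changing /tʃ/ to [k] before the NEG suffix.
Therefore /k/ is basic and [tʃ] is derived by palatalization before a front vowel (/k/ becomes palato-alveolar [tʃ] before a front vowel).
The underlying form of 'root' is therefore /vupipak/.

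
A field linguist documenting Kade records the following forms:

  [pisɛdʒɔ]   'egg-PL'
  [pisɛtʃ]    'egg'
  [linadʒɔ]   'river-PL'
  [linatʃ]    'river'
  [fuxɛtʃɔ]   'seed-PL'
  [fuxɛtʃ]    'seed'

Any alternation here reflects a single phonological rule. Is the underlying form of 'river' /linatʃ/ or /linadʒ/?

/linadʒ/

'river' shows [dʒ] ~ [tʃ] at the end of the stem ([linadʒɔ] vs [linatʃ]).
Compare 'seed', with invariant [tʃ] in [fuxɛtʃɔ] and [fuxɛtʃ]: an analysis with underlying /tʃ/ and a rule producing [dʒ] before the PL suffix would wrongly predict alternation here too.
Therefore /dʒ/ is basic and [tʃ] is derived by word-final obstruent devoicing (voiced obstruents become voiceless word-finally).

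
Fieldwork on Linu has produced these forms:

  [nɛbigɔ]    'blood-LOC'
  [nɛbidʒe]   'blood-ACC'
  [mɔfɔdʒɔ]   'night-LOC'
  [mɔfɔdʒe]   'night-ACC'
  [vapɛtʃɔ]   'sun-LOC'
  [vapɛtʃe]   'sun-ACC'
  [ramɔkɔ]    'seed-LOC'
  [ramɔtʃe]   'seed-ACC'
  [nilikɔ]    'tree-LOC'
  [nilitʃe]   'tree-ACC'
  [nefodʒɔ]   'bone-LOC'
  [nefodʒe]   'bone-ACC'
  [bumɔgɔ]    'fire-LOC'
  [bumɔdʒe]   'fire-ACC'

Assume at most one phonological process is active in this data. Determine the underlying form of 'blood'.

'blood' shows [g] ~ [dʒ] at the end of the stem ([nɛbigɔ] vs [nɛbidʒe]).
If /dʒ/ were underlying and a rule turned it into [g] before the LOC suffix, 'bone' would also alternate; but it has [dʒ] in both [nefodʒɔ] and [nefodʒe].
So /g/ is underlying, and a rule of palatalization before a front vowel — /k/ and /g/ become palato-alveolar [tʃ] and [dʒ] before a front vowel — gives [dʒ].

/nɛbig/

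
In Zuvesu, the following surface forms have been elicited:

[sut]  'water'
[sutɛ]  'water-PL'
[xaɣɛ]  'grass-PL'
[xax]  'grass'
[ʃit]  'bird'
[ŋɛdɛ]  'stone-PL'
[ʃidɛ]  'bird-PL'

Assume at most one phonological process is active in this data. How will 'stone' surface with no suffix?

'bird' shows [d] ~ [t] at the end of the stem ([ʃidɛ] vs [ʃit]).
If /t/ were underlying and a rule turned it into [d] before the PL suffix, 'water' would also alternate; but it has [t] in both [sutɛ] and [sut].
Therefore /d/ is basic and [t] is derived by word-final obstruent devoicing (voiced obstruents become voiceless word-finally).
From [ŋɛdɛ] the stem 'stone' is /ŋɛd/; word-finally this yields [ŋɛt].

[ŋɛt]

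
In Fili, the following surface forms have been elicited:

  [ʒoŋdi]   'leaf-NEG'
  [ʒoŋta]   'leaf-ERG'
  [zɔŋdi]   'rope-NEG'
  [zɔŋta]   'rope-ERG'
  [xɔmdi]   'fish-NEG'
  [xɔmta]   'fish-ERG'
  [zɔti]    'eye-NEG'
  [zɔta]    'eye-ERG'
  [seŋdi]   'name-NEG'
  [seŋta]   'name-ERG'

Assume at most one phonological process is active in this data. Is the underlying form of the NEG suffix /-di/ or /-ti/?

/-di/

The NEG suffix surfaces as [-di] and [-ti], depending on the final segment of the stem.
The ERG suffix, which begins with [t], is invariant after every stem; so [t] is not altered by any rule here.
So the underlying form is /-di/, and voiced stops become voiceless after a vowel.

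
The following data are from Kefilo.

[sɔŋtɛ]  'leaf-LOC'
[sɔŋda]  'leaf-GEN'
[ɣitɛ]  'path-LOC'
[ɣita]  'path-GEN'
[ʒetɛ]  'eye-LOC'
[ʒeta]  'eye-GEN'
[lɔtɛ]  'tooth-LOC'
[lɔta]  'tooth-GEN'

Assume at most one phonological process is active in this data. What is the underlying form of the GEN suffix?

/-da/

The GEN suffix surfaces as [-da] and [-ta], depending on the final segment of the stem.
The LOC suffix, which begins with [t], is invariant after every stem; so [t] is not altered by any rule here.
So the underlying form is /-da/, and voiced stops become voiceless after a vowel.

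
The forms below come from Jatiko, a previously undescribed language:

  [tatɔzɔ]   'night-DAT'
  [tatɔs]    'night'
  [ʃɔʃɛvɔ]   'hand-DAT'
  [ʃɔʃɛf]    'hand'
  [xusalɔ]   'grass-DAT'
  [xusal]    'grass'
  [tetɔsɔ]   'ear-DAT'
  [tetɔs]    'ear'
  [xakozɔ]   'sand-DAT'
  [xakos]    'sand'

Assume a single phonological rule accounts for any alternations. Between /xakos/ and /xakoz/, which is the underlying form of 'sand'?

/xakoz/

The stem for 'sand' ends in [z] in [xakozɔ] but [s] in [xakos].
The stem 'ear' ([tetɔsɔ], [tetɔs]) shows [s] unchanged in both environments, so [s] cannot be basic with [z] derived before the DAT suffix.
Therefore /z/ is basic and [s] is derived by word-final obstruent devoicing (voiced obstruents become voiceless word-finally).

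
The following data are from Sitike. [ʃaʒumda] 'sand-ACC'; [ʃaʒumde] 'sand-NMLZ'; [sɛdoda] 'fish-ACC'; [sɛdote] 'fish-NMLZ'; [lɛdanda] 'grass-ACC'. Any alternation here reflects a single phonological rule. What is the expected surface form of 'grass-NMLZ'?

The NMLZ morpheme has two allomorphs, [-de] and [-te].
By contrast the ACC suffix keeps its initial [d] throughout — that segment must be underlying.
The NMLZ suffix is therefore /-te/ underlyingly, with post-nasal voicing: voiceless stops become voiced after a nasal.
After 'grass', which ends in a nasal, the suffix surfaces as [-de], giving [lɛdande].

[lɛdande]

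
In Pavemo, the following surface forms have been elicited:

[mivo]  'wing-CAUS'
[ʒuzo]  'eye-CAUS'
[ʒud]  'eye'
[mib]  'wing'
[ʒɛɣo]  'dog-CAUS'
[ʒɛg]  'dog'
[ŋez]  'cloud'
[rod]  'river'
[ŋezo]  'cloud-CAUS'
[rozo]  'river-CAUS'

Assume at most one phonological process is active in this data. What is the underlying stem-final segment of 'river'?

/d/

'river' shows [z] ~ [d] at the end of the stem ([rozo] vs [rod]).
If /z/ were underlying and a rule turned it into [d] in isolation, 'cloud' would also alternate; but it has [z] in both [ŋezo] and [ŋez].
The alternation reflects intervocalic spirantization: voiced stops become fricatives between vowels. /d/ is underlying.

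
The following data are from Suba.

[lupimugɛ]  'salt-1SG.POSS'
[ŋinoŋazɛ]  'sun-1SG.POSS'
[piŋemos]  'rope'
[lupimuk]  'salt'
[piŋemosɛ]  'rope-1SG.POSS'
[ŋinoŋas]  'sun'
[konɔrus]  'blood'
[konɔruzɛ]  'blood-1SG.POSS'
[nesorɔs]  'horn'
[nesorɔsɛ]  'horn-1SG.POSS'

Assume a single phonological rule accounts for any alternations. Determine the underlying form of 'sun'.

'sun' shows [s] ~ [z] at the end of the stem ([ŋinoŋas] vs [ŋinoŋazɛ]).
Compare 'horn', with invariant [s] in [nesorɔs] and [nesorɔsɛ]: an analysis with underlying /s/ and a rule producing [z] before the 1SG.POSS suffix would wrongly predict alternation here too.
The underlying segment must be /z/; voiced obstruents become voiceless word-finally, yielding [s] there.

/ŋinoŋaz/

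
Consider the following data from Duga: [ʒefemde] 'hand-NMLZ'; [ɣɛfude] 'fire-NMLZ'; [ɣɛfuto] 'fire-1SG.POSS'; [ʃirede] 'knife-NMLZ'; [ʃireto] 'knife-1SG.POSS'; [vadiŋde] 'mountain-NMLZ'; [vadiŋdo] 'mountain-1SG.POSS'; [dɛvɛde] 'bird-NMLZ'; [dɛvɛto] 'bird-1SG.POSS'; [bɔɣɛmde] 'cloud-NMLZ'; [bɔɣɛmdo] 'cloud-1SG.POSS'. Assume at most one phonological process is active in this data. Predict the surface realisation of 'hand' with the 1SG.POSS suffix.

[ʒefemdo]

The 1SG.POSS morpheme has two allomorphs, [-do] and [-to].
The NMLZ suffix, which begins with [d], is invariant after every stem; so [d] is not altered by any rule here.
So the underlying form is /-to/, and voiceless stops become voiced after a nasal.
After 'hand', which ends in a nasal, the suffix surfaces as [-do], giving [ʒefemdo].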